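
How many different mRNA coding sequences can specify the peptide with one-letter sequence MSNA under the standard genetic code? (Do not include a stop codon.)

48

Met: 1 codon.
Ser: 6 codons.
Asn: 2 codons.
Ala: 4 codons.
1 × 6 × 2 × 4 = 48.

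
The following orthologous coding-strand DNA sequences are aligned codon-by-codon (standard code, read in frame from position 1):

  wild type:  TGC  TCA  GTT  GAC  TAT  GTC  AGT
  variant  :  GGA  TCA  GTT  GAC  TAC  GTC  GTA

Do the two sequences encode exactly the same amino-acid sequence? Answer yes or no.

Codon 1: TGC Cys / GGA Gly — nonsynonymous.
Codon 2: TCA Ser / TCA Ser — identical.
Codon 3: GTT Val / GTT Val — identical.
Codon 4: GAC Asp / GAC Asp — identical.
Codon 5: TAT Tyr / TAC Tyr — synonymous.
Codon 6: GTC Val / GTC Val — identical.
Codon 7: AGT Ser / GTA Val — nonsynonymous.
Nonsynonymous differences: 2 → different protein.

no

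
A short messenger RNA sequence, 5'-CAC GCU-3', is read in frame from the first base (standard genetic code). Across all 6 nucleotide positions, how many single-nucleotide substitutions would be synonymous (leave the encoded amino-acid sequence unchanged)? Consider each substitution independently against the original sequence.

4

Codon 1 (CAC, His): 1 synonymous substitution.
Codon 2 (GCU, Ala): 3 synonymous substitutions.
Total: 1 + 3 = 4.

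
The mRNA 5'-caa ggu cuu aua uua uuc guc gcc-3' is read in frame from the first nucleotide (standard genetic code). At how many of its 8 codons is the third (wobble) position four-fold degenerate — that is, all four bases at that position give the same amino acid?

4

Codon 1 CAA (Gln): third position 2-fold.
Codon 2 GGU (Gly): third position 4-fold.
Codon 3 CUU (Leu): third position 4-fold.
Codon 4 AUA (Ile): third position 3-fold.
Codon 5 UUA (Leu): third position 2-fold.
Codon 6 UUC (Phe): third position 2-fold.
Codon 7 GUC (Val): third position 4-fold.
Codon 8 GCC (Ala): third position 4-fold.
Four-fold degenerate third positions: 4.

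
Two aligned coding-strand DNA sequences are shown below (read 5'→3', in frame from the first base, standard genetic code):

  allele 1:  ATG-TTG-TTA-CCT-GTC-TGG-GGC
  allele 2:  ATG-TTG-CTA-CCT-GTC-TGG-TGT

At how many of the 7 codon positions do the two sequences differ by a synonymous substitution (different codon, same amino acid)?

Codon 1: ATG Met / ATG Met — identical.
Codon 2: TTG Leu / TTG Leu — identical.
Codon 3: TTA Leu / CTA Leu — synonymous.
Codon 4: CCT Pro / CCT Pro — identical.
Codon 5: GTC Val / GTC Val — identical.
Codon 6: TGG Trp / TGG Trp — identical.
Codon 7: GGC Gly / TGT Cys — nonsynonymous.
Synonymous differences: 1.

1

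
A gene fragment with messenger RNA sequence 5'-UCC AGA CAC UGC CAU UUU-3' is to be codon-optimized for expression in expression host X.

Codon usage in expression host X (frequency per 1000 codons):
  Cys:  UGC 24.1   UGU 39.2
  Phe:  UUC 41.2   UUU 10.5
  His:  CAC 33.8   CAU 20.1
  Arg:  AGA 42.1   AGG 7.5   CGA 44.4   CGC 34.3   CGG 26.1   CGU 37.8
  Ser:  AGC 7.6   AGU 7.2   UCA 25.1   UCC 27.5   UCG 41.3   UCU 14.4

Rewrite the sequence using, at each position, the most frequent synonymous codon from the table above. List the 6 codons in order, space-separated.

Codon 1 (Ser): best is UCG at 41.3.
Codon 2 (Arg): best is CGA at 44.4.
Codon 3 (His): best is CAC at 33.8.
Codon 4 (Cys): best is UGU at 39.2.
Codon 5 (His): best is CAC at 33.8.
Codon 6 (Phe): best is UUC at 41.2.

UCG CGA CAC UGU CAC UUC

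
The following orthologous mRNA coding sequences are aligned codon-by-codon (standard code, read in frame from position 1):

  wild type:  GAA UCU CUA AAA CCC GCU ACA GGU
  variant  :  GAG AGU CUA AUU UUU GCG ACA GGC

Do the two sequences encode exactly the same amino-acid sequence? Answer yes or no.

Codon 1: GAA Glu / GAG Glu — synonymous.
Codon 2: UCU Ser / AGU Ser — synonymous.
Codon 3: CUA Leu / CUA Leu — identical.
Codon 4: AAA Lys / AUU Ile — nonsynonymous.
Codon 5: CCC Pro / UUU Phe — nonsynonymous.
Codon 6: GCU Ala / GCG Ala — synonymous.
Codon 7: ACA Thr / ACA Thr — identical.
Codon 8: GGU Gly / GGC Gly — synonymous.
Nonsynonymous differences: 2 → different protein.

no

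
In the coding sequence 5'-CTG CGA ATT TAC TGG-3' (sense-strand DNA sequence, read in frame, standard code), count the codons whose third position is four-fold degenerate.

Codon 1 CTG (Leu): third position 4-fold.
Codon 2 CGA (Arg): third position 4-fold.
Codon 3 ATT (Ile): third position 3-fold.
Codon 4 TAC (Tyr): third position 2-fold.
Codon 5 TGG (Trp): third position 1-fold.
Four-fold degenerate third positions: 2.

2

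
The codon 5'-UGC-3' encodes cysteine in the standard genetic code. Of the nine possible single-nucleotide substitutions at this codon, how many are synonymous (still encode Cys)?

1

Position 1: none → 0 synonymous.
Position 2: none → 0 synonymous.
Position 3: UGU → 1 synonymous.
Total: 0 + 0 + 1 = 1.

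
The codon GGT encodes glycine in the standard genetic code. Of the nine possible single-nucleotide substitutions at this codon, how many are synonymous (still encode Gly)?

3

Position 1: none → 0 synonymous.
Position 2: none → 0 synonymous.
Position 3: GGC, GGA, GGG → 3 synonymous.
Total: 0 + 0 + 3 = 3.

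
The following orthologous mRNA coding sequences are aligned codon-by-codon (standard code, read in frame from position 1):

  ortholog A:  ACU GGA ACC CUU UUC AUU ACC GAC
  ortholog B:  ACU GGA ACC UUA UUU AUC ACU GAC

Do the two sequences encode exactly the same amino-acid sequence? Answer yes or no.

Codon 1: ACU Thr / ACU Thr — identical.
Codon 2: GGA Gly / GGA Gly — identical.
Codon 3: ACC Thr / ACC Thr — identical.
Codon 4: CUU Leu / UUA Leu — synonymous.
Codon 5: UUC Phe / UUU Phe — synonymous.
Codon 6: AUU Ile / AUC Ile — synonymous.
Codon 7: ACC Thr / ACU Thr — synonymous.
Codon 8: GAC Asp / GAC Asp — identical.
Nonsynonymous differences: 0 → same protein.

yes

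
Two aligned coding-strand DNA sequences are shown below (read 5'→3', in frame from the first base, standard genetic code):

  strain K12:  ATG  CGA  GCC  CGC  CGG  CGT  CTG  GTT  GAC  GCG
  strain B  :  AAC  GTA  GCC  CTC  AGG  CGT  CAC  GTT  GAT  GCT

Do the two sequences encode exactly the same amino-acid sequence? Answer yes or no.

no

Codon 1: ATG Met / AAC Asn — nonsynonymous.
Codon 2: CGA Arg / GTA Val — nonsynonymous.
Codon 3: GCC Ala / GCC Ala — identical.
Codon 4: CGC Arg / CTC Leu — nonsynonymous.
Codon 5: CGG Arg / AGG Arg — synonymous.
Codon 6: CGT Arg / CGT Arg — identical.
Codon 7: CTG Leu / CAC His — nonsynonymous.
Codon 8: GTT Val / GTT Val — identical.
Codon 9: GAC Asp / GAT Asp — synonymous.
Codon 10: GCG Ala / GCT Ala — synonymous.
Nonsynonymous differences: 4 → different protein.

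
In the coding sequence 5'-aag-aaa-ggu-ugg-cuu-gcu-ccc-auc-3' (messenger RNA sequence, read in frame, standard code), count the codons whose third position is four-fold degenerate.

4

Codon 1 AAG (Lys): third position 2-fold.
Codon 2 AAA (Lys): third position 2-fold.
Codon 3 GGU (Gly): third position 4-fold.
Codon 4 UGG (Trp): third position 1-fold.
Codon 5 CUU (Leu): third position 4-fold.
Codon 6 GCU (Ala): third position 4-fold.
Codon 7 CCC (Pro): third position 4-fold.
Codon 8 AUC (Ile): third position 3-fold.
Four-fold degenerate third positions: 4.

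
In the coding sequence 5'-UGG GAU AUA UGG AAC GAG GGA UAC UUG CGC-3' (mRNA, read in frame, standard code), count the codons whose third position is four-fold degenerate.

2

Codon 1 UGG (Trp): third position 1-fold.
Codon 2 GAU (Asp): third position 2-fold.
Codon 3 AUA (Ile): third position 3-fold.
Codon 4 UGG (Trp): third position 1-fold.
Codon 5 AAC (Asn): third position 2-fold.
Codon 6 GAG (Glu): third position 2-fold.
Codon 7 GGA (Gly): third position 4-fold.
Codon 8 UAC (Tyr): third position 2-fold.
Codon 9 UUG (Leu): third position 2-fold.
Codon 10 CGC (Arg): third position 4-fold.
Four-fold degenerate third positions: 2.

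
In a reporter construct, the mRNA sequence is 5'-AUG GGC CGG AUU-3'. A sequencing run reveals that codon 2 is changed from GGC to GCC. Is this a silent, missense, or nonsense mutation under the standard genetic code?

Position 5 falls in codon 2: GGC → Gly.
After the substitution the codon is GCC → Ala.
Gly ≠ Ala, so this is a missense mutation.

missense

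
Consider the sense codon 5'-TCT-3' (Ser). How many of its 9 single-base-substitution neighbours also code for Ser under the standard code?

Position 1: none → 0 synonymous.
Position 2: none → 0 synonymous.
Position 3: TCC, TCA, TCG → 3 synonymous.
Total: 0 + 0 + 3 = 3.

3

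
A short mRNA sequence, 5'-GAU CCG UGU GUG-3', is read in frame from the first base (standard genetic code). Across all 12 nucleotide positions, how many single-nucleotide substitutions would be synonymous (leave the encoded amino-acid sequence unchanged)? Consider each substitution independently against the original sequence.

Codon 1 (GAU, Asp): 1 synonymous substitution.
Codon 2 (CCG, Pro): 3 synonymous substitutions.
Codon 3 (UGU, Cys): 1 synonymous substitution.
Codon 4 (GUG, Val): 3 synonymous substitutions.
Total: 1 + 3 + 1 + 3 = 8.

8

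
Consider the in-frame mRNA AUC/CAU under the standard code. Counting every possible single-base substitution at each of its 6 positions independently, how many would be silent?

3

Codon 1 (AUC, Ile): 2 synonymous substitutions.
Codon 2 (CAU, His): 1 synonymous substitution.
Total: 2 + 1 = 3.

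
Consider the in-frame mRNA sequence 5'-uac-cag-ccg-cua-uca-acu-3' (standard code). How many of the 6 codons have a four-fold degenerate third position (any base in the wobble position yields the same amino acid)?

4

Codon 1 UAC (Tyr): third position 2-fold.
Codon 2 CAG (Gln): third position 2-fold.
Codon 3 CCG (Pro): third position 4-fold.
Codon 4 CUA (Leu): third position 4-fold.
Codon 5 UCA (Ser): third position 4-fold.
Codon 6 ACU (Thr): third position 4-fold.
Four-fold degenerate third positions: 4.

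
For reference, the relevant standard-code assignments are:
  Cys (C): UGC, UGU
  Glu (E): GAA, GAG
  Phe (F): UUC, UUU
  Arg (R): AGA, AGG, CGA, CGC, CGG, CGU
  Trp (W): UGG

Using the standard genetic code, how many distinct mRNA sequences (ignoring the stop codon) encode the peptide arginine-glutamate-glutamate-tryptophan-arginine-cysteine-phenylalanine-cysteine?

Arg: 6 codons.
Glu: 2 codons.
Glu: 2 codons.
Trp: 1 codon.
Arg: 6 codons.
Cys: 2 codons.
Phe: 2 codons.
Cys: 2 codons.
6 × 2 × 2 × 1 × 6 × 2 × 2 × 2 = 1152.

1152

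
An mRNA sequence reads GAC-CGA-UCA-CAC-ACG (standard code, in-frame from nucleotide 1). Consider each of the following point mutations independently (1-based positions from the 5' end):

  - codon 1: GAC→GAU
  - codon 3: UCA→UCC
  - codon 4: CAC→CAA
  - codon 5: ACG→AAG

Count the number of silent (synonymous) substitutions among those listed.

Codon 1: GAC (Asp) → GAU (Asp) — synonymous.
Codon 3: UCA (Ser) → UCC (Ser) — synonymous.
Codon 4: CAC (His) → CAA (Gln) — missense.
Codon 5: ACG (Thr) → AAG (Lys) — missense.
Synonymous: 2 of 4.

2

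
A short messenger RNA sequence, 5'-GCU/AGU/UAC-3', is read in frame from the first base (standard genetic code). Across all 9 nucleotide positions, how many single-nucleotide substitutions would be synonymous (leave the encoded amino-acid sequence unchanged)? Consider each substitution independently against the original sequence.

Codon 1 (GCU, Ala): 3 synonymous substitutions.
Codon 2 (AGU, Ser): 1 synonymous substitution.
Codon 3 (UAC, Tyr): 1 synonymous substitution.
Total: 3 + 1 + 1 = 5.

5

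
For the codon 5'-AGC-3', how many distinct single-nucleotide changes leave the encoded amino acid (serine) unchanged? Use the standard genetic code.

1

Position 1: none → 0 synonymous.
Position 2: none → 0 synonymous.
Position 3: AGU → 1 synonymous.
Total: 0 + 0 + 1 = 1.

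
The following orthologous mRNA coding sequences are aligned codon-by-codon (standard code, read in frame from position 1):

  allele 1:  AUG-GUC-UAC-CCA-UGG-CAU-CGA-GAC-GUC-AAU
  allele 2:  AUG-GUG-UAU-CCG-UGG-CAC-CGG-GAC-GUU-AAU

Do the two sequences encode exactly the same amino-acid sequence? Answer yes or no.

yes

Codon 1: AUG Met / AUG Met — identical.
Codon 2: GUC Val / GUG Val — synonymous.
Codon 3: UAC Tyr / UAU Tyr — synonymous.
Codon 4: CCA Pro / CCG Pro — synonymous.
Codon 5: UGG Trp / UGG Trp — identical.
Codon 6: CAU His / CAC His — synonymous.
Codon 7: CGA Arg / CGG Arg — synonymous.
Codon 8: GAC Asp / GAC Asp — identical.
Codon 9: GUC Val / GUU Val — synonymous.
Codon 10: AAU Asn / AAU Asn — identical.
Nonsynonymous differences: 0 → same protein.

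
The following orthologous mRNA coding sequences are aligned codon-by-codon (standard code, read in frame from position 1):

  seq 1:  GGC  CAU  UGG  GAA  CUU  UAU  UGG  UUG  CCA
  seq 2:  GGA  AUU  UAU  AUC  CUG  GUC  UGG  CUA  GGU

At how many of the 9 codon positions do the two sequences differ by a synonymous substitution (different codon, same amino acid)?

3

Codon 1: GGC Gly / GGA Gly — synonymous.
Codon 2: CAU His / AUU Ile — nonsynonymous.
Codon 3: UGG Trp / UAU Tyr — nonsynonymous.
Codon 4: GAA Glu / AUC Ile — nonsynonymous.
Codon 5: CUU Leu / CUG Leu — synonymous.
Codon 6: UAU Tyr / GUC Val — nonsynonymous.
Codon 7: UGG Trp / UGG Trp — identical.
Codon 8: UUG Leu / CUA Leu — synonymous.
Codon 9: CCA Pro / GGU Gly — nonsynonymous.
Synonymous differences: 3.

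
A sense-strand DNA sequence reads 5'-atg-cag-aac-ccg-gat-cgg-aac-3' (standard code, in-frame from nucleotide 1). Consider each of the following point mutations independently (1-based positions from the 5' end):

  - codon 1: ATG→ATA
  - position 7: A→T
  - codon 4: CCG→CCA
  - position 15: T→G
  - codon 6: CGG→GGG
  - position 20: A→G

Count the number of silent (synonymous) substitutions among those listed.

1

Codon 1: ATG (Met) → ATA (Ile) — missense.
Codon 3: AAC (Asn) → TAC (Tyr) — missense.
Codon 4: CCG (Pro) → CCA (Pro) — synonymous.
Codon 5: GAT (Asp) → GAG (Glu) — missense.
Codon 6: CGG (Arg) → GGG (Gly) — missense.
Codon 7: AAC (Asn) → AGC (Ser) — missense.
Synonymous: 1 of 6.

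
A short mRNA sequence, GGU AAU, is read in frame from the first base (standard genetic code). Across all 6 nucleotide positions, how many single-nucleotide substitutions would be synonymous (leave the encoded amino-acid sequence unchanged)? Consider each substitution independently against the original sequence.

4

Codon 1 (GGU, Gly): 3 synonymous substitutions.
Codon 2 (AAU, Asn): 1 synonymous substitution.
Total: 3 + 1 = 4.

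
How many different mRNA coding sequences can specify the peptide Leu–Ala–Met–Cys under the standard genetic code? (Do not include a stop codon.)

48

Leu: 6 codons.
Ala: 4 codons.
Met: 1 codon.
Cys: 2 codons.
6 × 4 × 1 × 2 = 48.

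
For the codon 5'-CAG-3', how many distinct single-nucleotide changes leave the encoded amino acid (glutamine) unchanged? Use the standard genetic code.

1

Position 1: none → 0 synonymous.
Position 2: none → 0 synonymous.
Position 3: CAA → 1 synonymous.
Total: 0 + 0 + 1 = 1.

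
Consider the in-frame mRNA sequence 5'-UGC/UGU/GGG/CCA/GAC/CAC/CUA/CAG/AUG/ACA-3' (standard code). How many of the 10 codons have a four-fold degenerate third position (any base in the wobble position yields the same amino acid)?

Codon 1 UGC (Cys): third position 2-fold.
Codon 2 UGU (Cys): third position 2-fold.
Codon 3 GGG (Gly): third position 4-fold.
Codon 4 CCA (Pro): third position 4-fold.
Codon 5 GAC (Asp): third position 2-fold.
Codon 6 CAC (His): third position 2-fold.
Codon 7 CUA (Leu): third position 4-fold.
Codon 8 CAG (Gln): third position 2-fold.
Codon 9 AUG (Met): third position 1-fold.
Codon 10 ACA (Thr): third position 4-fold.
Four-fold degenerate third positions: 4.

4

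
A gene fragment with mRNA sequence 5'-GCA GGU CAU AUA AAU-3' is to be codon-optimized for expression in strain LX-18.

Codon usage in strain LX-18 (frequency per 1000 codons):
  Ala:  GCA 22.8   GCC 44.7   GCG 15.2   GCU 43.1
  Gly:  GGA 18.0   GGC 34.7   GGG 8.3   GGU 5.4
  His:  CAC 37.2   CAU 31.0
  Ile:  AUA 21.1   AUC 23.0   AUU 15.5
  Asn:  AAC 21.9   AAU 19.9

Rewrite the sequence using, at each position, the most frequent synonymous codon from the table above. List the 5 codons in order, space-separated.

Codon 1 (Ala): best is GCC at 44.7.
Codon 2 (Gly): best is GGC at 34.7.
Codon 3 (His): best is CAC at 37.2.
Codon 4 (Ile): best is AUC at 23.0.
Codon 5 (Asn): best is AAC at 21.9.

GCC GGC CAC AUC AAC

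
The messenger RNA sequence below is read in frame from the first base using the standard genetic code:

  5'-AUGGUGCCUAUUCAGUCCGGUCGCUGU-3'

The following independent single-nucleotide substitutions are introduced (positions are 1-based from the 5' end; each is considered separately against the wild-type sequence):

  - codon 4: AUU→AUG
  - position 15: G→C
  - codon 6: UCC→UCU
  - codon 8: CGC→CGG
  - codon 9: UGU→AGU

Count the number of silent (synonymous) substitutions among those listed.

Codon 4: AUU (Ile) → AUG (Met) — missense.
Codon 5: CAG (Gln) → CAC (His) — missense.
Codon 6: UCC (Ser) → UCU (Ser) — synonymous.
Codon 8: CGC (Arg) → CGG (Arg) — synonymous.
Codon 9: UGU (Cys) → AGU (Ser) — missense.
Synonymous: 2 of 5.

2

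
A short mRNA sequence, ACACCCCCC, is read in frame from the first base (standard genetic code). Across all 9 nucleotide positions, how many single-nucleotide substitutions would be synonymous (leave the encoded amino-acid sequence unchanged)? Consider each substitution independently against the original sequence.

9

Codon 1 (ACA, Thr): 3 synonymous substitutions.
Codon 2 (CCC, Pro): 3 synonymous substitutions.
Codon 3 (CCC, Pro): 3 synonymous substitutions.
Total: 3 + 3 + 3 = 9.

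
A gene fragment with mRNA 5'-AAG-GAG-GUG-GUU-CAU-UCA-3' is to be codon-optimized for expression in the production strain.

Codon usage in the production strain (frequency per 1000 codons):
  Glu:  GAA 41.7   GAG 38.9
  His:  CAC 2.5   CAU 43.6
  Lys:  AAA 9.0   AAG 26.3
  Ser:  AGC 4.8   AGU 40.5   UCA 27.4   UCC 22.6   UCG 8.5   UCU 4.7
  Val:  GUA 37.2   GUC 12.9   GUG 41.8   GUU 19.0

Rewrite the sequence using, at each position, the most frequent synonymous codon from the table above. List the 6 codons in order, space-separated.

Codon 1 (Lys): best is AAG at 26.3.
Codon 2 (Glu): best is GAA at 41.7.
Codon 3 (Val): best is GUG at 41.8.
Codon 4 (Val): best is GUG at 41.8.
Codon 5 (His): best is CAU at 43.6.
Codon 6 (Ser): best is AGU at 40.5.

AAG GAA GUG GUG CAU AGU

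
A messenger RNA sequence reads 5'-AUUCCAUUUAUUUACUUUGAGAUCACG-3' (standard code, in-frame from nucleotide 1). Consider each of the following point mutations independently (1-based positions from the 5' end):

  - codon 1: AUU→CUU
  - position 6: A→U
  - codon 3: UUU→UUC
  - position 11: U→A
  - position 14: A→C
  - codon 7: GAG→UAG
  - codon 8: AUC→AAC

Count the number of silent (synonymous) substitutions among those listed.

Codon 1: AUU (Ile) → CUU (Leu) — missense.
Codon 2: CCA (Pro) → CCU (Pro) — synonymous.
Codon 3: UUU (Phe) → UUC (Phe) — synonymous.
Codon 4: AUU (Ile) → AAU (Asn) — missense.
Codon 5: UAC (Tyr) → UCC (Ser) — missense.
Codon 7: GAG (Glu) → UAG (Stop) — nonsense.
Codon 8: AUC (Ile) → AAC (Asn) — missense.
Synonymous: 2 of 7.

2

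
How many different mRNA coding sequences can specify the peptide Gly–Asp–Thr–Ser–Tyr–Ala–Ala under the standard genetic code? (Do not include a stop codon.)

Gly: 4 codons.
Asp: 2 codons.
Thr: 4 codons.
Ser: 6 codons.
Tyr: 2 codons.
Ala: 4 codons.
Ala: 4 codons.
4 × 2 × 4 × 6 × 2 × 4 × 4 = 6144.

6144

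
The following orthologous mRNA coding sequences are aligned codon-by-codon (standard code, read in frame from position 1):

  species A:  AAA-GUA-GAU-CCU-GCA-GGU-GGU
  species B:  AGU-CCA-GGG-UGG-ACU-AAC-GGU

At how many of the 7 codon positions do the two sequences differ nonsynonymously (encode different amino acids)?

Codon 1: AAA Lys / AGU Ser — nonsynonymous.
Codon 2: GUA Val / CCA Pro — nonsynonymous.
Codon 3: GAU Asp / GGG Gly — nonsynonymous.
Codon 4: CCU Pro / UGG Trp — nonsynonymous.
Codon 5: GCA Ala / ACU Thr — nonsynonymous.
Codon 6: GGU Gly / AAC Asn — nonsynonymous.
Codon 7: GGU Gly / GGU Gly — identical.
Nonsynonymous differences: 6.

6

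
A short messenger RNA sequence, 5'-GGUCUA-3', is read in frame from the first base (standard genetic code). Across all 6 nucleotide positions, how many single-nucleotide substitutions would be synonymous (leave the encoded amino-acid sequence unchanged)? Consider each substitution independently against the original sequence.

7

Codon 1 (GGU, Gly): 3 synonymous substitutions.
Codon 2 (CUA, Leu): 4 synonymous substitutions.
Total: 3 + 4 = 7.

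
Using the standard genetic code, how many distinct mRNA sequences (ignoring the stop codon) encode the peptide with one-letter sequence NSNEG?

Asn: 2 codons.
Ser: 6 codons.
Asn: 2 codons.
Glu: 2 codons.
Gly: 4 codons.
2 × 6 × 2 × 2 × 4 = 192.

192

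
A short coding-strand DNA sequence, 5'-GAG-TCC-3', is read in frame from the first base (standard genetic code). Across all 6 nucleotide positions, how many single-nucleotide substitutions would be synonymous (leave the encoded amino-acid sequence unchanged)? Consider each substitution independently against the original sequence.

4

Codon 1 (GAG, Glu): 1 synonymous substitution.
Codon 2 (TCC, Ser): 3 synonymous substitutions.
Total: 1 + 3 = 4.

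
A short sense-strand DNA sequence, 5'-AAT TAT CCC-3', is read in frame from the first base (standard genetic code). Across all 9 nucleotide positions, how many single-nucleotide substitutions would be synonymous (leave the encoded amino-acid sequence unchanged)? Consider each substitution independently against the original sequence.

Codon 1 (AAT, Asn): 1 synonymous substitution.
Codon 2 (TAT, Tyr): 1 synonymous substitution.
Codon 3 (CCC, Pro): 3 synonymous substitutions.
Total: 1 + 1 + 3 = 5.

5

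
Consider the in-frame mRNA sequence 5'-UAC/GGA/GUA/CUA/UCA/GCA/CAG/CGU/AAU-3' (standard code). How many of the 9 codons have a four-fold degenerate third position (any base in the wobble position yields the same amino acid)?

Codon 1 UAC (Tyr): third position 2-fold.
Codon 2 GGA (Gly): third position 4-fold.
Codon 3 GUA (Val): third position 4-fold.
Codon 4 CUA (Leu): third position 4-fold.
Codon 5 UCA (Ser): third position 4-fold.
Codon 6 GCA (Ala): third position 4-fold.
Codon 7 CAG (Gln): third position 2-fold.
Codon 8 CGU (Arg): third position 4-fold.
Codon 9 AAU (Asn): third position 2-fold.
Four-fold degenerate third positions: 6.

6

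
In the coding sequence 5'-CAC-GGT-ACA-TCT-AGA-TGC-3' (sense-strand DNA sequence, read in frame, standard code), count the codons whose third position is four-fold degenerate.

3

Codon 1 CAC (His): third position 2-fold.
Codon 2 GGT (Gly): third position 4-fold.
Codon 3 ACA (Thr): third position 4-fold.
Codon 4 TCT (Ser): third position 4-fold.
Codon 5 AGA (Arg): third position 2-fold.
Codon 6 TGC (Cys): third position 2-fold.
Four-fold degenerate third positions: 3.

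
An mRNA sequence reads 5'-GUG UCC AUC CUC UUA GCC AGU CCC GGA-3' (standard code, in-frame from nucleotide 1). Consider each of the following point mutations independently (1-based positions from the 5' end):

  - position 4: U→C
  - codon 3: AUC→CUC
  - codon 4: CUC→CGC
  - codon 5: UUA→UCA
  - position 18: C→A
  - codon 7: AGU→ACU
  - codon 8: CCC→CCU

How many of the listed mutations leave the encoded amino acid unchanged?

Codon 2: UCC (Ser) → CCC (Pro) — missense.
Codon 3: AUC (Ile) → CUC (Leu) — missense.
Codon 4: CUC (Leu) → CGC (Arg) — missense.
Codon 5: UUA (Leu) → UCA (Ser) — missense.
Codon 6: GCC (Ala) → GCA (Ala) — synonymous.
Codon 7: AGU (Ser) → ACU (Thr) — missense.
Codon 8: CCC (Pro) → CCU (Pro) — synonymous.
Synonymous: 2 of 7.

2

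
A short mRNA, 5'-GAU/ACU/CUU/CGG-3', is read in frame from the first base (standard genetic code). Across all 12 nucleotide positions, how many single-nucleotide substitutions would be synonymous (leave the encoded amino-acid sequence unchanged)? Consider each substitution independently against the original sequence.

Codon 1 (GAU, Asp): 1 synonymous substitution.
Codon 2 (ACU, Thr): 3 synonymous substitutions.
Codon 3 (CUU, Leu): 3 synonymous substitutions.
Codon 4 (CGG, Arg): 4 synonymous substitutions.
Total: 1 + 3 + 3 + 4 = 11.

11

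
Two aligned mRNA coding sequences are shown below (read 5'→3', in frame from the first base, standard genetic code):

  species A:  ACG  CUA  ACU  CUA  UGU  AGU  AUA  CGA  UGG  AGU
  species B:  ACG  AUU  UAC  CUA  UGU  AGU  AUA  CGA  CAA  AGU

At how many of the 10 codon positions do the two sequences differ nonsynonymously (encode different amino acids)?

3

Codon 1: ACG Thr / ACG Thr — identical.
Codon 2: CUA Leu / AUU Ile — nonsynonymous.
Codon 3: ACU Thr / UAC Tyr — nonsynonymous.
Codon 4: CUA Leu / CUA Leu — identical.
Codon 5: UGU Cys / UGU Cys — identical.
Codon 6: AGU Ser / AGU Ser — identical.
Codon 7: AUA Ile / AUA Ile — identical.
Codon 8: CGA Arg / CGA Arg — identical.
Codon 9: UGG Trp / CAA Gln — nonsynonymous.
Codon 10: AGU Ser / AGU Ser — identical.
Nonsynonymous differences: 3.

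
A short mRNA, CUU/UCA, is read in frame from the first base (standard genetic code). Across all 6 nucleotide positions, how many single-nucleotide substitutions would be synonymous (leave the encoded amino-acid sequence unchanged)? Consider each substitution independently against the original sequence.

Codon 1 (CUU, Leu): 3 synonymous substitutions.
Codon 2 (UCA, Ser): 3 synonymous substitutions.
Total: 3 + 3 = 6.

6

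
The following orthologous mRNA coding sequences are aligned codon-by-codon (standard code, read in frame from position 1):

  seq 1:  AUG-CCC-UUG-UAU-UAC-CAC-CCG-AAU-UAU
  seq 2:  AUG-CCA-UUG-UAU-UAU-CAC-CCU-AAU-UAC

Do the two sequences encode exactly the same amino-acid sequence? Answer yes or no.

Codon 1: AUG Met / AUG Met — identical.
Codon 2: CCC Pro / CCA Pro — synonymous.
Codon 3: UUG Leu / UUG Leu — identical.
Codon 4: UAU Tyr / UAU Tyr — identical.
Codon 5: UAC Tyr / UAU Tyr — synonymous.
Codon 6: CAC His / CAC His — identical.
Codon 7: CCG Pro / CCU Pro — synonymous.
Codon 8: AAU Asn / AAU Asn — identical.
Codon 9: UAU Tyr / UAC Tyr — synonymous.
Nonsynonymous differences: 0 → same protein.

yes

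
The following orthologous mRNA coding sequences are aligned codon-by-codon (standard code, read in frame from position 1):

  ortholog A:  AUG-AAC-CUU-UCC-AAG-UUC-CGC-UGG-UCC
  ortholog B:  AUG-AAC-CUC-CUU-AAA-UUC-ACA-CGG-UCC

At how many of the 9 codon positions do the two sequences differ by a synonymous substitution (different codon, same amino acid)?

Codon 1: AUG Met / AUG Met — identical.
Codon 2: AAC Asn / AAC Asn — identical.
Codon 3: CUU Leu / CUC Leu — synonymous.
Codon 4: UCC Ser / CUU Leu — nonsynonymous.
Codon 5: AAG Lys / AAA Lys — synonymous.
Codon 6: UUC Phe / UUC Phe — identical.
Codon 7: CGC Arg / ACA Thr — nonsynonymous.
Codon 8: UGG Trp / CGG Arg — nonsynonymous.
Codon 9: UCC Ser / UCC Ser — identical.
Synonymous differences: 2.

2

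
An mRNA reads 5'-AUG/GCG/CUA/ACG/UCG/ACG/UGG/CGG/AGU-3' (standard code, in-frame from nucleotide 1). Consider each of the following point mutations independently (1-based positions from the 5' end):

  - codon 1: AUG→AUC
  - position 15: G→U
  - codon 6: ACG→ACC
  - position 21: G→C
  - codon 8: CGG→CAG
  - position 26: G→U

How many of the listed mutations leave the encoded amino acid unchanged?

Codon 1: AUG (Met) → AUC (Ile) — missense.
Codon 5: UCG (Ser) → UCU (Ser) — synonymous.
Codon 6: ACG (Thr) → ACC (Thr) — synonymous.
Codon 7: UGG (Trp) → UGC (Cys) — missense.
Codon 8: CGG (Arg) → CAG (Gln) — missense.
Codon 9: AGU (Ser) → AUU (Ile) — missense.
Synonymous: 2 of 6.

2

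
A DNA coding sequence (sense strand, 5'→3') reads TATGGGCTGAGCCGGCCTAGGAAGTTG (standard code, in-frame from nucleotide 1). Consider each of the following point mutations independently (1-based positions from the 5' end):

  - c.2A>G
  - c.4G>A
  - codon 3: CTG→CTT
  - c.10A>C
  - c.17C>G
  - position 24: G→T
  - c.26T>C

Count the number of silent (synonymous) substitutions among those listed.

Codon 1: TAT (Tyr) → TGT (Cys) — missense.
Codon 2: GGG (Gly) → AGG (Arg) — missense.
Codon 3: CTG (Leu) → CTT (Leu) — synonymous.
Codon 4: AGC (Ser) → CGC (Arg) — missense.
Codon 6: CCT (Pro) → CGT (Arg) — missense.
Codon 8: AAG (Lys) → AAT (Asn) — missense.
Codon 9: TTG (Leu) → TCG (Ser) — missense.
Synonymous: 1 of 7.

1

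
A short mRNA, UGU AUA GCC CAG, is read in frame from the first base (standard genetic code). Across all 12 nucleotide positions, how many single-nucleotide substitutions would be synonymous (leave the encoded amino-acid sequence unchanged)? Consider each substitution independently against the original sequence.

7

Codon 1 (UGU, Cys): 1 synonymous substitution.
Codon 2 (AUA, Ile): 2 synonymous substitutions.
Codon 3 (GCC, Ala): 3 synonymous substitutions.
Codon 4 (CAG, Gln): 1 synonymous substitution.
Total: 1 + 2 + 3 + 1 = 7.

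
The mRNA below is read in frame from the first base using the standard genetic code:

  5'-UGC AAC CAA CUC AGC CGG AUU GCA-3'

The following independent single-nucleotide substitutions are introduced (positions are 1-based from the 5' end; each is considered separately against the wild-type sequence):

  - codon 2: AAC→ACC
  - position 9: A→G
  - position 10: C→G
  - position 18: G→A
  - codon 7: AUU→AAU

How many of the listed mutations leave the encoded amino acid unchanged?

2

Codon 2: AAC (Asn) → ACC (Thr) — missense.
Codon 3: CAA (Gln) → CAG (Gln) — synonymous.
Codon 4: CUC (Leu) → GUC (Val) — missense.
Codon 6: CGG (Arg) → CGA (Arg) — synonymous.
Codon 7: AUU (Ile) → AAU (Asn) — missense.
Synonymous: 2 of 5.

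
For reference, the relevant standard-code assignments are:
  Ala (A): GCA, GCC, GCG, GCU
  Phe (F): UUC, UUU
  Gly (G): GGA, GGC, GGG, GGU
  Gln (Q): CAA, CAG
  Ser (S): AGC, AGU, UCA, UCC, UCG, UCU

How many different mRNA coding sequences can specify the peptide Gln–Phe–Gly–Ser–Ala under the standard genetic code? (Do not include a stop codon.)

384

Gln: 2 codons.
Phe: 2 codons.
Gly: 4 codons.
Ser: 6 codons.
Ala: 4 codons.
2 × 2 × 4 × 6 × 4 = 384.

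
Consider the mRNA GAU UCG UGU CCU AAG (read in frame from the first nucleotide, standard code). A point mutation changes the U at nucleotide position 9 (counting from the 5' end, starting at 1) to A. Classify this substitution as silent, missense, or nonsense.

Position 9 falls in codon 3: UGU → Cys.
After the substitution the codon is UGA → Stop.
The new codon is a stop codon, so this is a nonsense mutation.

nonsense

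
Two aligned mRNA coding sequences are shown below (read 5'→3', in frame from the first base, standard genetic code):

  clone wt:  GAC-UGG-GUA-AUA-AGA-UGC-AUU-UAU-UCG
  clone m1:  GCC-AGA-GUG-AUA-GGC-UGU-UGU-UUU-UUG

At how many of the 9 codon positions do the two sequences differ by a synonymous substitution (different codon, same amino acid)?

2

Codon 1: GAC Asp / GCC Ala — nonsynonymous.
Codon 2: UGG Trp / AGA Arg — nonsynonymous.
Codon 3: GUA Val / GUG Val — synonymous.
Codon 4: AUA Ile / AUA Ile — identical.
Codon 5: AGA Arg / GGC Gly — nonsynonymous.
Codon 6: UGC Cys / UGU Cys — synonymous.
Codon 7: AUU Ile / UGU Cys — nonsynonymous.
Codon 8: UAU Tyr / UUU Phe — nonsynonymous.
Codon 9: UCG Ser / UUG Leu — nonsynonymous.
Synonymous differences: 2.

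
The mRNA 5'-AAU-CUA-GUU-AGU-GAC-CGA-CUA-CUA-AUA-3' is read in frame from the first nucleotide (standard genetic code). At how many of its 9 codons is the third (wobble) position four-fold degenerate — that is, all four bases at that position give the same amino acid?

Codon 1 AAU (Asn): third position 2-fold.
Codon 2 CUA (Leu): third position 4-fold.
Codon 3 GUU (Val): third position 4-fold.
Codon 4 AGU (Ser): third position 2-fold.
Codon 5 GAC (Asp): third position 2-fold.
Codon 6 CGA (Arg): third position 4-fold.
Codon 7 CUA (Leu): third position 4-fold.
Codon 8 CUA (Leu): third position 4-fold.
Codon 9 AUA (Ile): third position 3-fold.
Four-fold degenerate third positions: 5.

5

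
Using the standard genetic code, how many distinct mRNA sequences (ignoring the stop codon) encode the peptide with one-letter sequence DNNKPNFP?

Asp: 2 codons.
Asn: 2 codons.
Asn: 2 codons.
Lys: 2 codons.
Pro: 4 codons.
Asn: 2 codons.
Phe: 2 codons.
Pro: 4 codons.
2 × 2 × 2 × 2 × 4 × 2 × 2 × 4 = 1024.

1024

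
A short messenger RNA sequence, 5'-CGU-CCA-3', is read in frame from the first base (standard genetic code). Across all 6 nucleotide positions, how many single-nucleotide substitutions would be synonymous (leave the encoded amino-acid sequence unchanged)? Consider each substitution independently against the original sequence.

6

Codon 1 (CGU, Arg): 3 synonymous substitutions.
Codon 2 (CCA, Pro): 3 synonymous substitutions.
Total: 3 + 3 = 6.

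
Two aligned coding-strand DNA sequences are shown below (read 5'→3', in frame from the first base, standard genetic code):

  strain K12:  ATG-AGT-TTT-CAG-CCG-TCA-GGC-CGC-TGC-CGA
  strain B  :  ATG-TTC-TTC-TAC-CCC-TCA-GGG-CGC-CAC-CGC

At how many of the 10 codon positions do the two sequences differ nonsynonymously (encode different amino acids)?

3

Codon 1: ATG Met / ATG Met — identical.
Codon 2: AGT Ser / TTC Phe — nonsynonymous.
Codon 3: TTT Phe / TTC Phe — synonymous.
Codon 4: CAG Gln / TAC Tyr — nonsynonymous.
Codon 5: CCG Pro / CCC Pro — synonymous.
Codon 6: TCA Ser / TCA Ser — identical.
Codon 7: GGC Gly / GGG Gly — synonymous.
Codon 8: CGC Arg / CGC Arg — identical.
Codon 9: TGC Cys / CAC His — nonsynonymous.
Codon 10: CGA Arg / CGC Arg — synonymous.
Nonsynonymous differences: 3.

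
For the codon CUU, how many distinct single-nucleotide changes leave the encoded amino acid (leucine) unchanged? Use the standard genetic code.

3

Position 1: none → 0 synonymous.
Position 2: none → 0 synonymous.
Position 3: CUC, CUA, CUG → 3 synonymous.
Total: 0 + 0 + 3 = 3.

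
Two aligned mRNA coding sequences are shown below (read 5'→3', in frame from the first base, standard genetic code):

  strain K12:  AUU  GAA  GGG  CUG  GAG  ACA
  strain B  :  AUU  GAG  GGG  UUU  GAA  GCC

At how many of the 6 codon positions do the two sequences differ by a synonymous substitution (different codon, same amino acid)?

Codon 1: AUU Ile / AUU Ile — identical.
Codon 2: GAA Glu / GAG Glu — synonymous.
Codon 3: GGG Gly / GGG Gly — identical.
Codon 4: CUG Leu / UUU Phe — nonsynonymous.
Codon 5: GAG Glu / GAA Glu — synonymous.
Codon 6: ACA Thr / GCC Ala — nonsynonymous.
Synonymous differences: 2.

2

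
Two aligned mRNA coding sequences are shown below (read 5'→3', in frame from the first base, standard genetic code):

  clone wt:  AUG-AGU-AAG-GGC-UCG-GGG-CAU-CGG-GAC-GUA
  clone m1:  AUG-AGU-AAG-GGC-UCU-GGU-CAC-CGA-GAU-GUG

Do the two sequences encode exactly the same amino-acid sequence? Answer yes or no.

yes

Codon 1: AUG Met / AUG Met — identical.
Codon 2: AGU Ser / AGU Ser — identical.
Codon 3: AAG Lys / AAG Lys — identical.
Codon 4: GGC Gly / GGC Gly — identical.
Codon 5: UCG Ser / UCU Ser — synonymous.
Codon 6: GGG Gly / GGU Gly — synonymous.
Codon 7: CAU His / CAC His — synonymous.
Codon 8: CGG Arg / CGA Arg — synonymous.
Codon 9: GAC Asp / GAU Asp — synonymous.
Codon 10: GUA Val / GUG Val — synonymous.
Nonsynonymous differences: 0 → same protein.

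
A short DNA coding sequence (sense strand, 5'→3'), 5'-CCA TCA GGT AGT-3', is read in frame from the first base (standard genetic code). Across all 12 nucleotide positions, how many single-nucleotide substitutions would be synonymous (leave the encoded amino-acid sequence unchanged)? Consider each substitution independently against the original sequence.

10

Codon 1 (CCA, Pro): 3 synonymous substitutions.
Codon 2 (TCA, Ser): 3 synonymous substitutions.
Codon 3 (GGT, Gly): 3 synonymous substitutions.
Codon 4 (AGT, Ser): 1 synonymous substitution.
Total: 3 + 3 + 3 + 1 = 10.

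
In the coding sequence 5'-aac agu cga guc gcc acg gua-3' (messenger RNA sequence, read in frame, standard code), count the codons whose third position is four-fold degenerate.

Codon 1 AAC (Asn): third position 2-fold.
Codon 2 AGU (Ser): third position 2-fold.
Codon 3 CGA (Arg): third position 4-fold.
Codon 4 GUC (Val): third position 4-fold.
Codon 5 GCC (Ala): third position 4-fold.
Codon 6 ACG (Thr): third position 4-fold.
Codon 7 GUA (Val): third position 4-fold.
Four-fold degenerate third positions: 5.

5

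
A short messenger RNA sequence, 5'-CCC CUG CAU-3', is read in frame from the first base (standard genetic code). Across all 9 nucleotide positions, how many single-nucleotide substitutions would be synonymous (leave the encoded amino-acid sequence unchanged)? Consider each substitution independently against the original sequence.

8

Codon 1 (CCC, Pro): 3 synonymous substitutions.
Codon 2 (CUG, Leu): 4 synonymous substitutions.
Codon 3 (CAU, His): 1 synonymous substitution.
Total: 3 + 4 + 1 = 8.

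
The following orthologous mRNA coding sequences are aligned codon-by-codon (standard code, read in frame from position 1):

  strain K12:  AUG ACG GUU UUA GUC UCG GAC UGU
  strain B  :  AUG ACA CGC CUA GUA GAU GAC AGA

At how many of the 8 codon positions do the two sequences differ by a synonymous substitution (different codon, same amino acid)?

Codon 1: AUG Met / AUG Met — identical.
Codon 2: ACG Thr / ACA Thr — synonymous.
Codon 3: GUU Val / CGC Arg — nonsynonymous.
Codon 4: UUA Leu / CUA Leu — synonymous.
Codon 5: GUC Val / GUA Val — synonymous.
Codon 6: UCG Ser / GAU Asp — nonsynonymous.
Codon 7: GAC Asp / GAC Asp — identical.
Codon 8: UGU Cys / AGA Arg — nonsynonymous.
Synonymous differences: 3.

3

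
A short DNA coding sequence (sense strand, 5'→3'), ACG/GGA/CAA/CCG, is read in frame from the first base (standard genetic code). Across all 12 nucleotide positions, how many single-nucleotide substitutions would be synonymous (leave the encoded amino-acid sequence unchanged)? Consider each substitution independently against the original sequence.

10

Codon 1 (ACG, Thr): 3 synonymous substitutions.
Codon 2 (GGA, Gly): 3 synonymous substitutions.
Codon 3 (CAA, Gln): 1 synonymous substitution.
Codon 4 (CCG, Pro): 3 synonymous substitutions.
Total: 3 + 3 + 1 + 3 = 10.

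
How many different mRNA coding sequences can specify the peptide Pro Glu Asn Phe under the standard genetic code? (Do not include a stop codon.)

32

Pro: 4 codons.
Glu: 2 codons.
Asn: 2 codons.
Phe: 2 codons.
4 × 2 × 2 × 2 = 32.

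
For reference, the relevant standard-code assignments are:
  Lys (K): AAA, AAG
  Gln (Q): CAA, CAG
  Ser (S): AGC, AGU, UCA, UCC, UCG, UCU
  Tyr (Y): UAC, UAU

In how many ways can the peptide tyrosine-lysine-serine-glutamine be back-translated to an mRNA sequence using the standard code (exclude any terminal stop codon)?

48

Tyr: 2 codons.
Lys: 2 codons.
Ser: 6 codons.
Gln: 2 codons.
2 × 2 × 6 × 2 = 48.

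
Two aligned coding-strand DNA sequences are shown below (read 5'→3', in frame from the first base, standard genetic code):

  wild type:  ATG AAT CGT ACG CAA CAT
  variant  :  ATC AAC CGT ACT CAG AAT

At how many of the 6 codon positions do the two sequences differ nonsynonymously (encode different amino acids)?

Codon 1: ATG Met / ATC Ile — nonsynonymous.
Codon 2: AAT Asn / AAC Asn — synonymous.
Codon 3: CGT Arg / CGT Arg — identical.
Codon 4: ACG Thr / ACT Thr — synonymous.
Codon 5: CAA Gln / CAG Gln — synonymous.
Codon 6: CAT His / AAT Asn — nonsynonymous.
Nonsynonymous differences: 2.

2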